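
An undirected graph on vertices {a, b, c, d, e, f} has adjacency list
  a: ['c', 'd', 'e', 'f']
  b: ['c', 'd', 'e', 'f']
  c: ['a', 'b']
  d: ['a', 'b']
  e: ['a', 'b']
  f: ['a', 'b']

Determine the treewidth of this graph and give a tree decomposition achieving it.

Treewidth 2.
One such decomposition:
Bags: B1 = {a, b, e}  B2 = {a, b, f}  B3 = {a, b, d}  B4 = {a, b, c}
Tree: B1–B2, B2–B3, B3–B4

The largest bag has 3 vertices, giving width 2; this decomposition certifies tw(G) ≤ 2. For the lower bound, G contains the cycle e–b–f–a–e, so G is not a forest; only forests have treewidth ≤ 1, hence tw(G) ≥ 2. Combining the bounds, tw(G) = 2.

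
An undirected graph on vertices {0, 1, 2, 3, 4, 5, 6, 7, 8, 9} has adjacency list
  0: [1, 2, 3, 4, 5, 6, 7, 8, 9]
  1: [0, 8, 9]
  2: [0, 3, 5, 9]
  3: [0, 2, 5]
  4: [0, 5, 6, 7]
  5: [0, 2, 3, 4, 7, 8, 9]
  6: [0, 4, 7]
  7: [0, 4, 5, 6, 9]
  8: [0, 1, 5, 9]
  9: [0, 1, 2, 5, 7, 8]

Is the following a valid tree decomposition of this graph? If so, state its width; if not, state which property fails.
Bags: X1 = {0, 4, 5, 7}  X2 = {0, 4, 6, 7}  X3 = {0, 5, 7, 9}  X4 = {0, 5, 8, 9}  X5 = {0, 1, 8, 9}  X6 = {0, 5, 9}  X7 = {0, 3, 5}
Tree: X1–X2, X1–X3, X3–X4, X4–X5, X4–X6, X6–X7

No — vertex 2 appears in no bag.

A tree decomposition must satisfy three properties: every vertex lies in some bag; for every edge, both endpoints lie together in some bag; and for every vertex, the bags containing it form a connected subtree. Here vertex 2 appears in no bag, so the decomposition is invalid.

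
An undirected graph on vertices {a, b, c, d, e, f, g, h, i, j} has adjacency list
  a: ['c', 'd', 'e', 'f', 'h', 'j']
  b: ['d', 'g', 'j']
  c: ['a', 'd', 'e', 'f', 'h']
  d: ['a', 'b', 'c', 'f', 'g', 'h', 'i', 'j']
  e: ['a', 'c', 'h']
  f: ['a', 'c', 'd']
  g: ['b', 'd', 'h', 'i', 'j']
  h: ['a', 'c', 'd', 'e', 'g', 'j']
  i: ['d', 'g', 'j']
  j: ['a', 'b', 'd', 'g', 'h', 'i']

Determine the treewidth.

3

A width-3 tree decomposition is:
Bags: B1 = {a, d, h, j}  B2 = {a, c, d, h}  B3 = {d, g, h, j}  B4 = {a, c, d, f}  B5 = {d, g, i, j}  B6 = {b, d, g, j}  B7 = {a, c, e, h}
Tree: B1–B2, B1–B3, B2–B4, B3–B5, B5–B6, B2–B7
Each bag holds 4 vertices, so the decomposition has width 3, which upper-bounds the treewidth. For the lower bound, the 4 vertices {d, g, h, j} are pairwise adjacent, and any tree decomposition puts a clique entirely inside one bag — forcing width ≥ 3. Hence tw(G) = 3 exactly.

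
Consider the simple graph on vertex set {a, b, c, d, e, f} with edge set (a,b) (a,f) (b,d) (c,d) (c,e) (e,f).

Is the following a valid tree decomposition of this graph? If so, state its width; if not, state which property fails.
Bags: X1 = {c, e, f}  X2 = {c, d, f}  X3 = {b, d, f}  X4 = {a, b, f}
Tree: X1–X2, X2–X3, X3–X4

Checking the three conditions: (i) the bags cover all of {a, b, c, d, e, f}; (ii) for each edge, some bag contains both endpoints; (iii) the bags containing any fixed vertex form a subtree. All hold, so the decomposition is valid with width 3 − 1 = 2.

Yes; width 2.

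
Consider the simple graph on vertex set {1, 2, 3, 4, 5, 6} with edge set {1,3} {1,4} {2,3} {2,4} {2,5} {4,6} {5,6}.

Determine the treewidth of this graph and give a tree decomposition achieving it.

Treewidth 2.
Bags: B1 = {2, 5, 6}  B2 = {2, 4, 6}  B3 = {2, 3, 4}  B4 = {1, 3, 4}
Tree: B1–B2, B2–B3, B3–B4

Every bag has size at most 3, so the width is 3 − 1 = 2 and tw(G) ≤ 2. Since 5–6–4–2–5 is a cycle in G, G is not acyclic. Forests are exactly the graphs of treewidth ≤ 1, so tw(G) ≥ 2. Combining the bounds, tw(G) = 2.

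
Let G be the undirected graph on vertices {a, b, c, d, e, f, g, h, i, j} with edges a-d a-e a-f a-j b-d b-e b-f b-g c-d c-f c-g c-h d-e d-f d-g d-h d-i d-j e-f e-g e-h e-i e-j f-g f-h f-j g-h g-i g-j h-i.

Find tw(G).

A width-4 tree decomposition is:
Bags: B1 = {b, d, e, f, g}  B2 = {d, e, f, g, h}  B3 = {d, e, g, h, i}  B4 = {d, e, f, g, j}  B5 = {a, d, e, f, j}  B6 = {c, d, f, g, h}
Tree: B1–B2, B2–B3, B1–B4, B4–B5, B2–B6
The largest bag has 5 vertices, giving width 4; this decomposition certifies tw(G) ≤ 4. For the lower bound, the 5 vertices {d, e, f, g, j} are pairwise adjacent, and any tree decomposition puts a clique entirely inside one bag — forcing width ≥ 4. Hence tw(G) = 4 exactly.

4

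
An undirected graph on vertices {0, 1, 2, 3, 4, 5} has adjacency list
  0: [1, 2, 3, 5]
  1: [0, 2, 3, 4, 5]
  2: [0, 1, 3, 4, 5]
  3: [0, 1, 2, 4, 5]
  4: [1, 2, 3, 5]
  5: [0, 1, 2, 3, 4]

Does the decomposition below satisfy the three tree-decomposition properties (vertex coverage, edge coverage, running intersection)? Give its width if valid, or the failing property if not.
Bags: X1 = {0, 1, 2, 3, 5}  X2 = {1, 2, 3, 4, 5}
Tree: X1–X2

Every vertex of G appears in some bag (union = {0, 1, 2, 3, 4, 5}); every edge is covered by a bag; and for each vertex v the set of bags containing v is connected in the bag tree. The decomposition is therefore valid. The largest bag has 5 vertices, so the width is 4.

Yes; width 4.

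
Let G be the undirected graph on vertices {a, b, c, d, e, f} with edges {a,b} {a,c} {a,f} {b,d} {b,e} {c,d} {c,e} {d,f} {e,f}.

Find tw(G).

3

A width-3 tree decomposition is:
Bags: B1 = {a, c, d, e}  B2 = {a, d, e, f}  B3 = {a, b, d, e}
Tree: B1–B2, B2–B3
Every bag has size at most 4, so the width is 4 − 1 = 3 and tw(G) ≤ 3. For the lower bound: the 4 vertex sets {c,d}, {a,f}, {e}, {b} are disjoint, each induces a connected subgraph, and every pair is joined by at least one edge of G. Contracting each set to a single vertex therefore yields K_{4} as a minor, and since treewidth is minor-monotone, tw(G) ≥ tw(K_{4}) = 3. Hence tw(G) = 3 exactly.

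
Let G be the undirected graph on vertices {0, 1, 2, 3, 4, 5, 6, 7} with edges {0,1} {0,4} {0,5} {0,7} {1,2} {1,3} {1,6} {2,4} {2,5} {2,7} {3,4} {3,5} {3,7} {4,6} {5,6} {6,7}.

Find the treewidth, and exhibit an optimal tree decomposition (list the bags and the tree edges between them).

Treewidth 4.
One optimal decomposition is:
Bags: B1 = {0, 2, 3, 4, 6}  B2 = {0, 2, 3, 6, 7}  B3 = {0, 2, 3, 5, 6}  B4 = {0, 1, 2, 3, 6}
Tree: B1–B2, B2–B3, B3–B4

The largest bag has 5 vertices, giving width 4; this decomposition certifies tw(G) ≤ 4. For the lower bound: the 5 vertex sets {3,4}, {6,7}, {2,5}, {0}, {1} are disjoint, each induces a connected subgraph, and every pair is joined by at least one edge of G. Contracting each set to a single vertex therefore yields K_{5} as a minor, and since treewidth is minor-monotone, tw(G) ≥ tw(K_{5}) = 4. Combining the bounds, tw(G) = 4.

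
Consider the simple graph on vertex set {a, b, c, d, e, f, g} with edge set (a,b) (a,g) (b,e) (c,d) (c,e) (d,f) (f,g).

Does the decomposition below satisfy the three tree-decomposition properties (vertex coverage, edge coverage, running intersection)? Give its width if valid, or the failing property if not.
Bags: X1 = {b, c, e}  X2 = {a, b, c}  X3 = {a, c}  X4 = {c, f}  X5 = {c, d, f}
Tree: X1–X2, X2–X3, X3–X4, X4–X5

No — vertex g appears in no bag.

A tree decomposition must satisfy three properties: every vertex lies in some bag; for every edge, both endpoints lie together in some bag; and for every vertex, the bags containing it form a connected subtree. Here vertex g appears in no bag, so the decomposition is invalid.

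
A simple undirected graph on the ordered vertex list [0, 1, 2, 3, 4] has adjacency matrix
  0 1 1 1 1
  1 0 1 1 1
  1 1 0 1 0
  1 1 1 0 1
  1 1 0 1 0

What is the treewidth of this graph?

3

A width-3 tree decomposition is:
Bags: B1 = {0, 1, 3, 4}  B2 = {0, 1, 2, 3}
Tree: B1–B2
Each bag holds 4 vertices, so the decomposition has width 3, which upper-bounds the treewidth. For the lower bound, the 4 vertices {0, 1, 2, 3} are pairwise adjacent, and any tree decomposition puts a clique entirely inside one bag — forcing width ≥ 3. Hence tw(G) = 3 exactly.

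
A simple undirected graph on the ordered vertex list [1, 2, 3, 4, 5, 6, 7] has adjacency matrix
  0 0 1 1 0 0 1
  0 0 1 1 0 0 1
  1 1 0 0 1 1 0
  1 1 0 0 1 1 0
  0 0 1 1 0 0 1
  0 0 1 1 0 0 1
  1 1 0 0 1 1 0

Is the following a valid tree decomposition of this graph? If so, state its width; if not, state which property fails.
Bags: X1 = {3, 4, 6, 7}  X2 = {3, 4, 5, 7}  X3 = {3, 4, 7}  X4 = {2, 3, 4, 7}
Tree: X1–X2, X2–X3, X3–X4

A tree decomposition must satisfy three properties: every vertex lies in some bag; for every edge, both endpoints lie together in some bag; and for every vertex, the bags containing it form a connected subtree. Here vertex 1 appears in no bag, so the decomposition is invalid.

No — vertex 1 appears in no bag.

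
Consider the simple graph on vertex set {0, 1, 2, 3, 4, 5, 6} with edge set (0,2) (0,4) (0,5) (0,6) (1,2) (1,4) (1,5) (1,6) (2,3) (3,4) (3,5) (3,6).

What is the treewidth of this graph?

A width-3 tree decomposition is:
Bags: B1 = {0, 1, 3, 4}  B2 = {0, 1, 3, 6}  B3 = {0, 1, 2, 3}  B4 = {0, 1, 3, 5}
Tree: B1–B2, B2–B3, B3–B4
Every bag has size at most 4, so the width is 4 − 1 = 3 and tw(G) ≤ 3. For the lower bound: the 4 vertex sets {1,4}, {3,6}, {0}, {2} are disjoint, each induces a connected subgraph, and every pair is joined by at least one edge of G. Contracting each set to a single vertex therefore yields K_{4} as a minor, and since treewidth is minor-monotone, tw(G) ≥ tw(K_{4}) = 3. The upper and lower bounds meet at 3, so that is the treewidth.

3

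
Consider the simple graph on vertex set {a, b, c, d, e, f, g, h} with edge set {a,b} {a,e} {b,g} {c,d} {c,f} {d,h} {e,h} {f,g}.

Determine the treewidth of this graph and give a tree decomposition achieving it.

Treewidth 2.
One such decomposition:
Bags: B1 = {b, f, g}  B2 = {b, c, f}  B3 = {b, c, d}  B4 = {b, d, h}  B5 = {b, e, h}  B6 = {a, b, e}
Tree: B1–B2, B2–B3, B3–B4, B4–B5, B5–B6

Each bag holds 3 vertices, so the decomposition has width 2, which upper-bounds the treewidth. The edges b–g–f–c–d–h–e–a–b form a cycle, so G is not a tree and its treewidth is at least 2. The upper and lower bounds meet at 2, so that is the treewidth.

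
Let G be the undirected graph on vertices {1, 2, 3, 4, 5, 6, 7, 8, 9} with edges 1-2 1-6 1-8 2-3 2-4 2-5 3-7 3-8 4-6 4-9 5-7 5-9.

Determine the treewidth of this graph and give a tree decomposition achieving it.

Treewidth 3.
One such decomposition:
Bags: B1 = {3, 5, 7, 9}  B2 = {2, 3, 5, 9}  B3 = {2, 3, 4, 9}  B4 = {2, 3, 4, 8}  B5 = {1, 2, 4, 8}  B6 = {1, 4, 6, 8}
Tree: B1–B2, B2–B3, B3–B4, B4–B5, B5–B6

The largest bag has 4 vertices, giving width 3; this decomposition certifies tw(G) ≤ 3. For the lower bound: the 4 vertex sets {5,7,9}, {3}, {2}, {1,4,6,8} are disjoint, each induces a connected subgraph, and every pair is joined by at least one edge of G. Contracting each set to a single vertex therefore yields K_{4} as a minor, and since treewidth is minor-monotone, tw(G) ≥ tw(K_{4}) = 3. Hence tw(G) = 3 exactly.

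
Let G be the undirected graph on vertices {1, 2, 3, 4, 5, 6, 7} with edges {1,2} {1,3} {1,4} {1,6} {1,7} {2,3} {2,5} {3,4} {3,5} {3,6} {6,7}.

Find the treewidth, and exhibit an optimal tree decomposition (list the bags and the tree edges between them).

The largest bag has 3 vertices, giving width 2; this decomposition certifies tw(G) ≤ 2. For the lower bound, the 3 vertices {1, 2, 3} are pairwise adjacent, and any tree decomposition puts a clique entirely inside one bag — forcing width ≥ 2. Hence tw(G) = 2 exactly.

Treewidth 2.
One optimal decomposition is:
Bags: B1 = {1, 3, 6}  B2 = {1, 6, 7}  B3 = {1, 3, 4}  B4 = {1, 2, 3}  B5 = {2, 3, 5}
Tree: B1–B2, B1–B3, B1–B4, B4–B5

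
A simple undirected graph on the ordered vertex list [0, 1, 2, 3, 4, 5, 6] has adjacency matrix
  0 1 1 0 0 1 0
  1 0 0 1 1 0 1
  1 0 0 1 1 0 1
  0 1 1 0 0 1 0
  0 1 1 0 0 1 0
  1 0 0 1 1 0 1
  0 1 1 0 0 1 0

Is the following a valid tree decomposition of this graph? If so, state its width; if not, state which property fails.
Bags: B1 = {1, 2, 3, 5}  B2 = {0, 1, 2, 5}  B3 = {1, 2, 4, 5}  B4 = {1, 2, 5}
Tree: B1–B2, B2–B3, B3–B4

No — vertex 6 appears in no bag.

A tree decomposition must satisfy three properties: every vertex lies in some bag; for every edge, both endpoints lie together in some bag; and for every vertex, the bags containing it form a connected subtree. Here vertex 6 appears in no bag, so the decomposition is invalid.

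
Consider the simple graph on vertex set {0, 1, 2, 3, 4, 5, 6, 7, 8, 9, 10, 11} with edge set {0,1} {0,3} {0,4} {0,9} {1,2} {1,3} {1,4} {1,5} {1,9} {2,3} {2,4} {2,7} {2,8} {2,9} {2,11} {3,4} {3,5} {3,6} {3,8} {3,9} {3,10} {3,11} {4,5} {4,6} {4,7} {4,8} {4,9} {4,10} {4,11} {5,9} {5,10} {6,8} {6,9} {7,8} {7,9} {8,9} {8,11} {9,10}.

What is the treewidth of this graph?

A width-4 tree decomposition is:
Bags: B1 = {1, 2, 3, 4, 9}  B2 = {2, 3, 4, 8, 9}  B3 = {1, 3, 4, 5, 9}  B4 = {2, 4, 7, 8, 9}  B5 = {3, 4, 5, 9, 10}  B6 = {3, 4, 6, 8, 9}  B7 = {2, 3, 4, 8, 11}  B8 = {0, 1, 3, 4, 9}
Tree: B1–B2, B1–B3, B2–B4, B3–B5, B2–B6, B2–B7, B3–B8
The largest bag has 5 vertices, giving width 4; this decomposition certifies tw(G) ≤ 4. Conversely, {2, 3, 4, 8, 9} is a clique of size 5, and the vertices of any clique must share a bag in every tree decomposition; so some bag has ≥ 5 vertices and tw(G) ≥ 4. Hence tw(G) = 4 exactly.

4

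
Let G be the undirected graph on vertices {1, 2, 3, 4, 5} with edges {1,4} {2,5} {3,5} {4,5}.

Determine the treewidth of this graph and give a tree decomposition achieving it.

Every bag has size at most 2, so the width is 2 − 1 = 1 and tw(G) ≤ 1. Since G has at least one edge (e.g. 5–4), it is not an edgeless graph, so tw(G) ≥ 1. Combining the bounds, tw(G) = 1.

Treewidth 1.
One such decomposition:
Bags: B1 = {4, 5}  B2 = {2, 5}  B3 = {3, 5}  B4 = {1, 4}
Tree: B1–B2, B1–B3, B1–B4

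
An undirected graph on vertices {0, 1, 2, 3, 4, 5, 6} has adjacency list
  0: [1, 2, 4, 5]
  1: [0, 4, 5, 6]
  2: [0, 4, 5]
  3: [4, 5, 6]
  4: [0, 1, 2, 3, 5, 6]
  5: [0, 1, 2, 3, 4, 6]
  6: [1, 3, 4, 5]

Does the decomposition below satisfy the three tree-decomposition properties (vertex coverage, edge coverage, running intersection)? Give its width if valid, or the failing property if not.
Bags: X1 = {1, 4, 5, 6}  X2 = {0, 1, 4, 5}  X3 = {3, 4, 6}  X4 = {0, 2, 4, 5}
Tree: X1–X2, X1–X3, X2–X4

A tree decomposition must satisfy three properties: every vertex lies in some bag; for every edge, both endpoints lie together in some bag; and for every vertex, the bags containing it form a connected subtree. Here edge (5,3) lies in no bag, so the decomposition is invalid.

No — edge (5,3) lies in no bag.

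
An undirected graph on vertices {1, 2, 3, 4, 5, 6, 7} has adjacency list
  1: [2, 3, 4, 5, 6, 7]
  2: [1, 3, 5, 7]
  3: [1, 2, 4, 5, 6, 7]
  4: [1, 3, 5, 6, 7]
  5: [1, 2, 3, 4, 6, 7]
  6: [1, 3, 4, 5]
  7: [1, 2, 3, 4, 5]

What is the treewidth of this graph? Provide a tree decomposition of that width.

Treewidth 4.
One optimal decomposition is:
Bags: B1 = {1, 3, 4, 5, 7}  B2 = {1, 3, 4, 5, 6}  B3 = {1, 2, 3, 5, 7}
Tree: B1–B2, B1–B3

Every bag has size at most 5, so the width is 5 − 1 = 4 and tw(G) ≤ 4. On the other hand G contains the 5-clique {1, 2, 3, 5, 7}. A clique must lie in a single bag of any decomposition, so no decomposition can have width below 4. Hence tw(G) = 4 exactly.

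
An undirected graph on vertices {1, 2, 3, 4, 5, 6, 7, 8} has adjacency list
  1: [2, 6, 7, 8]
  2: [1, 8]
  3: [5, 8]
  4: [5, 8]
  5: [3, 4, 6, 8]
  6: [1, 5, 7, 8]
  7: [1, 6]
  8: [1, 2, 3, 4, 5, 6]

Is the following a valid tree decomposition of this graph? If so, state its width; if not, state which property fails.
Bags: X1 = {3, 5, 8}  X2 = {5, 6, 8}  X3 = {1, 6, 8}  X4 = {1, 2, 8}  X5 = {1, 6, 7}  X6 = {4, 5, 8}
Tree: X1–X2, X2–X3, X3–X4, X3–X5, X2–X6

Vertex coverage: the bags together contain {1, 2, 3, 4, 5, 6, 7, 8}, the full vertex set. Edge coverage: each edge of G has both endpoints in at least one bag. Running intersection: for every vertex, the bags containing it form a connected subtree. All three properties hold, so this is a valid tree decomposition of width max|bag| − 1 = 2, and hence tw(G) ≤ 2.

Yes; width 2.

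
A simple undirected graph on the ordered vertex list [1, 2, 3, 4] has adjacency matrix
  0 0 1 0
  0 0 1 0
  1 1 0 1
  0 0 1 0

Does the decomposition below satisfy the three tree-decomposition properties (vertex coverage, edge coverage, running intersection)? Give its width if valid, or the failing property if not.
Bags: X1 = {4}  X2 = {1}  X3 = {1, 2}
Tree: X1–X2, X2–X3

No — vertex 3 appears in no bag.

A tree decomposition must satisfy three properties: every vertex lies in some bag; for every edge, both endpoints lie together in some bag; and for every vertex, the bags containing it form a connected subtree. Here vertex 3 appears in no bag, so the decomposition is invalid.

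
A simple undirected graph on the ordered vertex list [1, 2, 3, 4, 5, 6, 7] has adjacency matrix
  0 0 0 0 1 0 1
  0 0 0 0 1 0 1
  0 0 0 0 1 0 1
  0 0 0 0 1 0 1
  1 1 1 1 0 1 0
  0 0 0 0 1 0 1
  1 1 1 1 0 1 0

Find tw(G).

2

A width-2 tree decomposition is:
Bags: B1 = {4, 5, 7}  B2 = {1, 5, 7}  B3 = {3, 5, 7}  B4 = {2, 5, 7}  B5 = {5, 6, 7}
Tree: B1–B2, B2–B3, B3–B4, B4–B5
Each bag holds 3 vertices, so the decomposition has width 2, which upper-bounds the treewidth. The edges 7–4–5–1–7 form a cycle, so G is not a tree and its treewidth is at least 2. Combining the bounds, tw(G) = 2.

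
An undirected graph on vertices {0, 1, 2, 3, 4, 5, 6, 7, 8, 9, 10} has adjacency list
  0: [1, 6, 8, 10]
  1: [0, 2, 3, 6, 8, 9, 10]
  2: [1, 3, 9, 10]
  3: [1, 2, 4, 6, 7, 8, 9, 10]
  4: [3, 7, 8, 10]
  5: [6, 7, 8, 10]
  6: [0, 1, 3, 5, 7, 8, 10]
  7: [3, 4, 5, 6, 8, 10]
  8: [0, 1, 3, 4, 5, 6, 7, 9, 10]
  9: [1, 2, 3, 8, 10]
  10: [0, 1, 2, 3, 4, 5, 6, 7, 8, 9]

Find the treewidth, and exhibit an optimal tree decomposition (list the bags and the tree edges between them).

Treewidth 4.
One optimal decomposition is:
Bags: B1 = {3, 6, 7, 8, 10}  B2 = {1, 3, 6, 8, 10}  B3 = {5, 6, 7, 8, 10}  B4 = {0, 1, 6, 8, 10}  B5 = {1, 3, 8, 9, 10}  B6 = {3, 4, 7, 8, 10}  B7 = {1, 2, 3, 9, 10}
Tree: B1–B2, B1–B3, B2–B4, B2–B5, B1–B6, B5–B7

The largest bag has 5 vertices, giving width 4; this decomposition certifies tw(G) ≤ 4. For the lower bound, the 5 vertices {0, 1, 6, 8, 10} are pairwise adjacent, and any tree decomposition puts a clique entirely inside one bag — forcing width ≥ 4. The upper and lower bounds meet at 4, so that is the treewidth.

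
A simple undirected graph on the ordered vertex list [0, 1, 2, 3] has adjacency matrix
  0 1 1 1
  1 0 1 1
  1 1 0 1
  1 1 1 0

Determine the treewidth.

A width-3 tree decomposition is:
Bags: B1 = {0, 1, 2, 3}
Tree: (single bag)
A single bag containing all 4 vertices is trivially a valid decomposition of width 3. Conversely, {0, 1, 2, 3} is a clique of size 4, and the vertices of any clique must share a bag in every tree decomposition; so some bag has ≥ 4 vertices and tw(G) ≥ 3. Hence tw(G) = 3 exactly.

3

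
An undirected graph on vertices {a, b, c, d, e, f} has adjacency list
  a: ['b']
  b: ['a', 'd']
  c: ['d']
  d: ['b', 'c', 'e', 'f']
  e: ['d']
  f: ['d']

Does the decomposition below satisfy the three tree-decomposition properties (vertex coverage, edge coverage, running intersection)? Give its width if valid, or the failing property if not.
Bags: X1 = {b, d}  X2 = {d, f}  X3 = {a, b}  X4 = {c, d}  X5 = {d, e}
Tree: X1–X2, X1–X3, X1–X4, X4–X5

Yes; width 1.

Vertex coverage: the bags together contain {a, b, c, d, e, f}, the full vertex set. Edge coverage: each edge of G has both endpoints in at least one bag. Running intersection: for every vertex, the bags containing it form a connected subtree. All three properties hold, so this is a valid tree decomposition of width max|bag| − 1 = 1, and hence tw(G) ≤ 1.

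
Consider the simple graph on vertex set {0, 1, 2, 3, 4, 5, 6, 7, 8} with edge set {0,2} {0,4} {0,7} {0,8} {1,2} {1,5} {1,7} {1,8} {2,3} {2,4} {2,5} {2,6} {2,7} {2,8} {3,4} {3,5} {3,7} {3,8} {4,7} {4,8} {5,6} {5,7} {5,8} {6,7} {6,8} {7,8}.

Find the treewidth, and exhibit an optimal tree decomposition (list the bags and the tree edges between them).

Treewidth 4.
One optimal decomposition is:
Bags: B1 = {1, 2, 5, 7, 8}  B2 = {2, 5, 6, 7, 8}  B3 = {2, 3, 5, 7, 8}  B4 = {2, 3, 4, 7, 8}  B5 = {0, 2, 4, 7, 8}
Tree: B1–B2, B1–B3, B3–B4, B4–B5

Each bag holds 5 vertices, so the decomposition has width 4, which upper-bounds the treewidth. On the other hand G contains the 5-clique {0, 2, 4, 7, 8}. A clique must lie in a single bag of any decomposition, so no decomposition can have width below 4. Therefore the treewidth is 4.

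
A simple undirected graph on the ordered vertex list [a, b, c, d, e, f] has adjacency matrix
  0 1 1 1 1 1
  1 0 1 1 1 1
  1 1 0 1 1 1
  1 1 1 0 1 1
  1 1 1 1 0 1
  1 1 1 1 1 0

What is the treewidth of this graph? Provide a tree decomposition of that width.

Treewidth 5.
One optimal decomposition is:
Bags: B1 = {a, b, c, d, e, f}
Tree: (single bag)

A single bag containing all 6 vertices is trivially a valid decomposition of width 5. On the other hand G contains the 6-clique {a, b, c, d, e, f}. A clique must lie in a single bag of any decomposition, so no decomposition can have width below 5. The upper and lower bounds meet at 5, so that is the treewidth.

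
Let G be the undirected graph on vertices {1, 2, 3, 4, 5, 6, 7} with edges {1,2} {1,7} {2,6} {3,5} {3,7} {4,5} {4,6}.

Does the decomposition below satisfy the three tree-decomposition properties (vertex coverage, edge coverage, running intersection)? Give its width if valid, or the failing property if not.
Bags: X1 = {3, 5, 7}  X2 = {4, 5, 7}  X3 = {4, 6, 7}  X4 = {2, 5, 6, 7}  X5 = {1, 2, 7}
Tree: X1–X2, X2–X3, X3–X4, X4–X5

A tree decomposition must satisfy three properties: every vertex lies in some bag; for every edge, both endpoints lie together in some bag; and for every vertex, the bags containing it form a connected subtree. Here bags containing vertex 5 are not connected in the tree, so the decomposition is invalid.

No — bags containing vertex 5 are not connected in the tree.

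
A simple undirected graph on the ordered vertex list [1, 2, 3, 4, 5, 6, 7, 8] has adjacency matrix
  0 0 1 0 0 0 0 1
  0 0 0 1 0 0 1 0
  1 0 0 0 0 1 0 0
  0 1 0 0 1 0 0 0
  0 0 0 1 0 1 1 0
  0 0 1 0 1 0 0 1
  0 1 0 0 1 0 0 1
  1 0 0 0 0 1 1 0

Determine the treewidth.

A width-2 tree decomposition is:
Bags: B1 = {1, 3, 6}  B2 = {1, 6, 8}  B3 = {5, 6, 8}  B4 = {5, 7, 8}  B5 = {4, 5, 7}  B6 = {2, 4, 7}
Tree: B1–B2, B2–B3, B3–B4, B4–B5, B5–B6
The largest bag has 3 vertices, giving width 2; this decomposition certifies tw(G) ≤ 2. For the lower bound, G contains the cycle 3–1–8–6–3, so G is not a forest; only forests have treewidth ≤ 1, hence tw(G) ≥ 2. The upper and lower bounds meet at 2, so that is the treewidth.

2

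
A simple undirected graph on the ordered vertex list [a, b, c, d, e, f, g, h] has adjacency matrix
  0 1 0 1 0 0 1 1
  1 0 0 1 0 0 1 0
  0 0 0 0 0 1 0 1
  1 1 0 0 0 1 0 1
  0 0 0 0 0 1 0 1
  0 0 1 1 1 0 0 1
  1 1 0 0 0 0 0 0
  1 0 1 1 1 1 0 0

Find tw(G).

A width-2 tree decomposition is:
Bags: B1 = {c, f, h}  B2 = {d, f, h}  B3 = {e, f, h}  B4 = {a, d, h}  B5 = {a, b, d}  B6 = {a, b, g}
Tree: B1–B2, B1–B3, B2–B4, B4–B5, B5–B6
Each bag holds 3 vertices, so the decomposition has width 2, which upper-bounds the treewidth. For the lower bound, the 3 vertices {a, b, g} are pairwise adjacent, and any tree decomposition puts a clique entirely inside one bag — forcing width ≥ 2. Combining the bounds, tw(G) = 2.

2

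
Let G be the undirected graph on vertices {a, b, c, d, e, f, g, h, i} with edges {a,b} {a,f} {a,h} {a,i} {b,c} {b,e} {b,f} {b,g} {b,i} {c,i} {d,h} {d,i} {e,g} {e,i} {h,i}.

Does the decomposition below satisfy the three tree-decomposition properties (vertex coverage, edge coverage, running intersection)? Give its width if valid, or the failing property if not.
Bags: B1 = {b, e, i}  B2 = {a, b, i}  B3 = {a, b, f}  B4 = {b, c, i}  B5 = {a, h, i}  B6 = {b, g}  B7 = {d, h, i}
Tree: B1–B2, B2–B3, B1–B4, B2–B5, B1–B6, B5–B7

A tree decomposition must satisfy three properties: every vertex lies in some bag; for every edge, both endpoints lie together in some bag; and for every vertex, the bags containing it form a connected subtree. Here edge (e,g) lies in no bag, so the decomposition is invalid.

No — edge (e,g) lies in no bag.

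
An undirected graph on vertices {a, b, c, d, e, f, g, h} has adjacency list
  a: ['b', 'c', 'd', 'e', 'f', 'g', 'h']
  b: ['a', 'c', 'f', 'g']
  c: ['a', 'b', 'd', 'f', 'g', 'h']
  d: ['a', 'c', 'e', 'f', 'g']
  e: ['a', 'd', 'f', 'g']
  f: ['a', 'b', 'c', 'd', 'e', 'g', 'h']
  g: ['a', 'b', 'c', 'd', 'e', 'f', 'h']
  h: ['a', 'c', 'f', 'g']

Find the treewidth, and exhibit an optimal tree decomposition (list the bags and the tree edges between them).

Treewidth 4.
Bags: B1 = {a, b, c, f, g}  B2 = {a, c, f, g, h}  B3 = {a, c, d, f, g}  B4 = {a, d, e, f, g}
Tree: B1–B2, B1–B3, B3–B4

Every bag has size at most 5, so the width is 5 − 1 = 4 and tw(G) ≤ 4. For the lower bound, the 5 vertices {a, d, e, f, g} are pairwise adjacent, and any tree decomposition puts a clique entirely inside one bag — forcing width ≥ 4. Therefore the treewidth is 4.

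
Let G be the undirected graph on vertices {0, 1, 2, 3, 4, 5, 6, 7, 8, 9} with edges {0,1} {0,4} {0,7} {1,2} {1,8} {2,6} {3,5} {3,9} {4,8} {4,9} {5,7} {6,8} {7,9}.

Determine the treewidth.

2

A width-2 tree decomposition is:
Bags: B1 = {3, 5, 9}  B2 = {5, 7, 9}  B3 = {4, 7, 9}  B4 = {0, 4, 7}  B5 = {0, 4, 8}  B6 = {0, 1, 8}  B7 = {1, 6, 8}  B8 = {1, 2, 6}
Tree: B1–B2, B2–B3, B3–B4, B4–B5, B5–B6, B6–B7, B7–B8
Every bag has size at most 3, so the width is 3 − 1 = 2 and tw(G) ≤ 2. The edges 3–5–7–9–3 form a cycle, so G is not a tree and its treewidth is at least 2. Therefore the treewidth is 2.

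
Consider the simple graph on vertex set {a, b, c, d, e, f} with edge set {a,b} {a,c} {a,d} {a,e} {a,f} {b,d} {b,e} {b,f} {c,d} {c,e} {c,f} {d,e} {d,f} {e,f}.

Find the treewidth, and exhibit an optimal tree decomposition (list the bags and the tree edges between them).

Each bag holds 5 vertices, so the decomposition has width 4, which upper-bounds the treewidth. Conversely, {a, c, d, e, f} is a clique of size 5, and the vertices of any clique must share a bag in every tree decomposition; so some bag has ≥ 5 vertices and tw(G) ≥ 4. Therefore the treewidth is 4.

Treewidth 4.
Bags: B1 = {a, b, d, e, f}  B2 = {a, c, d, e, f}
Tree: B1–B2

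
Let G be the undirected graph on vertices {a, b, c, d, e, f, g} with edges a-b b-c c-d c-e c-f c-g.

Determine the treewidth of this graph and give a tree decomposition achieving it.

Treewidth 1.
One such decomposition:
Bags: B1 = {c, d}  B2 = {c, e}  B3 = {c, f}  B4 = {c, g}  B5 = {b, c}  B6 = {a, b}
Tree: B1–B2, B2–B3, B2–B4, B4–B5, B5–B6

The largest bag has 2 vertices, giving width 1; this decomposition certifies tw(G) ≤ 1. Since G has at least one edge (e.g. d–c), it is not an edgeless graph, so tw(G) ≥ 1. Combining the bounds, tw(G) = 1.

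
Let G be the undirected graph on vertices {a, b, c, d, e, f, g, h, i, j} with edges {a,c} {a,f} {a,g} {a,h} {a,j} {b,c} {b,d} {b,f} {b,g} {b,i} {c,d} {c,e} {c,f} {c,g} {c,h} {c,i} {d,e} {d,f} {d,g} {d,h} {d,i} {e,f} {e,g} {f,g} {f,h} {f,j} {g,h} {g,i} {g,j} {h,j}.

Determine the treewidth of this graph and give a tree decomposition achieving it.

Treewidth 4.
One such decomposition:
Bags: B1 = {b, c, d, f, g}  B2 = {c, d, f, g, h}  B3 = {a, c, f, g, h}  B4 = {a, f, g, h, j}  B5 = {b, c, d, g, i}  B6 = {c, d, e, f, g}
Tree: B1–B2, B2–B3, B3–B4, B1–B5, B1–B6

Each bag holds 5 vertices, so the decomposition has width 4, which upper-bounds the treewidth. On the other hand G contains the 5-clique {a, f, g, h, j}. A clique must lie in a single bag of any decomposition, so no decomposition can have width below 4. Hence tw(G) = 4 exactly.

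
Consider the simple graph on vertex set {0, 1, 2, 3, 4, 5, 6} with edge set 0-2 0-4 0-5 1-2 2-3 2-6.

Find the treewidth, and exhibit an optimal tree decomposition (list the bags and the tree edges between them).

Each bag holds 2 vertices, so the decomposition has width 1, which upper-bounds the treewidth. Since G has at least one edge (e.g. 3–2), it is not an edgeless graph, so tw(G) ≥ 1. The upper and lower bounds meet at 1, so that is the treewidth.

Treewidth 1.
One such decomposition:
Bags: B1 = {2, 3}  B2 = {2, 6}  B3 = {0, 2}  B4 = {0, 5}  B5 = {1, 2}  B6 = {0, 4}
Tree: B1–B2, B2–B3, B3–B4, B3–B5, B3–B6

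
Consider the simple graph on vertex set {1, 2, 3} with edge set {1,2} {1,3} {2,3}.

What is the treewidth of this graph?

A width-2 tree decomposition is:
Bags: B1 = {1, 2, 3}
Tree: (single bag)
A single bag containing all 3 vertices is trivially a valid decomposition of width 2. Conversely, {1, 2, 3} is a clique of size 3, and the vertices of any clique must share a bag in every tree decomposition; so some bag has ≥ 3 vertices and tw(G) ≥ 2. Combining the bounds, tw(G) = 2.

2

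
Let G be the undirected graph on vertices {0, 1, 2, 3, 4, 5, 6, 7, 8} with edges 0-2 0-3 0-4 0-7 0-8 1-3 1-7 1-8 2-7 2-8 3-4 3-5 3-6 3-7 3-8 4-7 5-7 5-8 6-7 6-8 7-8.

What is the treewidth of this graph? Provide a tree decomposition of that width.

Treewidth 3.
Bags: B1 = {0, 3, 7, 8}  B2 = {0, 2, 7, 8}  B3 = {1, 3, 7, 8}  B4 = {3, 5, 7, 8}  B5 = {3, 6, 7, 8}  B6 = {0, 3, 4, 7}
Tree: B1–B2, B1–B3, B3–B4, B1–B5, B1–B6

The largest bag has 4 vertices, giving width 3; this decomposition certifies tw(G) ≤ 3. Conversely, {0, 2, 7, 8} is a clique of size 4, and the vertices of any clique must share a bag in every tree decomposition; so some bag has ≥ 4 vertices and tw(G) ≥ 3. Hence tw(G) = 3 exactly.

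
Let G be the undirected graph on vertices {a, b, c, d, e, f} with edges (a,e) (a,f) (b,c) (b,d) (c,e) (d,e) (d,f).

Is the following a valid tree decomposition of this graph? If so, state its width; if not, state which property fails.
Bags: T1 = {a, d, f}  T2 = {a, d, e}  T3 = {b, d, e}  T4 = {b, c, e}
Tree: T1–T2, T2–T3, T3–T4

Vertex coverage: the bags together contain {a, b, c, d, e, f}, the full vertex set. Edge coverage: each edge of G has both endpoints in at least one bag. Running intersection: for every vertex, the bags containing it form a connected subtree. All three properties hold, so this is a valid tree decomposition of width max|bag| − 1 = 2, and hence tw(G) ≤ 2.

Yes; width 2.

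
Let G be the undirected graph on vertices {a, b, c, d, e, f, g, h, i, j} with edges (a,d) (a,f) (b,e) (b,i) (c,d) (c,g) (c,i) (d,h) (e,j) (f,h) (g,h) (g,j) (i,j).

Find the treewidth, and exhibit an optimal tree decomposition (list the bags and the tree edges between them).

Treewidth 2.
Bags: B1 = {b, e, j}  B2 = {b, i, j}  B3 = {g, i, j}  B4 = {c, g, i}  B5 = {c, g, h}  B6 = {c, d, h}  B7 = {d, f, h}  B8 = {a, d, f}
Tree: B1–B2, B2–B3, B3–B4, B4–B5, B5–B6, B6–B7, B7–B8

Each bag holds 3 vertices, so the decomposition has width 2, which upper-bounds the treewidth. Since e–b–i–j–e is a cycle in G, G is not acyclic. Forests are exactly the graphs of treewidth ≤ 1, so tw(G) ≥ 2. Therefore the treewidth is 2.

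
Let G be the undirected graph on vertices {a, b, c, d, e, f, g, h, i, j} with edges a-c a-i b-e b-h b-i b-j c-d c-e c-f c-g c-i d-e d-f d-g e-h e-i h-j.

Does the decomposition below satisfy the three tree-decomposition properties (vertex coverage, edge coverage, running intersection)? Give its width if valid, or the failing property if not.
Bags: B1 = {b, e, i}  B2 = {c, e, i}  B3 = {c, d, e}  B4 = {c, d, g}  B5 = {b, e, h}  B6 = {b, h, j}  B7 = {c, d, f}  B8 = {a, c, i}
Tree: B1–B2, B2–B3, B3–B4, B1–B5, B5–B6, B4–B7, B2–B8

Yes; width 2.

Checking the three conditions: (i) the bags cover all of {a, b, c, d, e, f, g, h, i, j}; (ii) for each edge, some bag contains both endpoints; (iii) the bags containing any fixed vertex form a subtree. All hold, so the decomposition is valid with width 3 − 1 = 2.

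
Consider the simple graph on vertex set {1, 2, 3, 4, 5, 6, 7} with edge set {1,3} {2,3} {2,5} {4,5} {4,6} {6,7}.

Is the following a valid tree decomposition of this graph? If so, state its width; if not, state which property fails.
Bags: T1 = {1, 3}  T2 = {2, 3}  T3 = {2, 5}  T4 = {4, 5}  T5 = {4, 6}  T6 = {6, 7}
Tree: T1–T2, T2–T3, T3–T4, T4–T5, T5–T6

Yes; width 1.

Vertex coverage: the bags together contain {1, 2, 3, 4, 5, 6, 7}, the full vertex set. Edge coverage: each edge of G has both endpoints in at least one bag. Running intersection: for every vertex, the bags containing it form a connected subtree. All three properties hold, so this is a valid tree decomposition of width max|bag| − 1 = 1, and hence tw(G) ≤ 1.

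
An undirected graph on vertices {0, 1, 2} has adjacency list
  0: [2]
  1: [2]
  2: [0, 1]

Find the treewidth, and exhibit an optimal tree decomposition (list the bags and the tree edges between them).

Every bag has size at most 2, so the width is 2 − 1 = 1 and tw(G) ≤ 1. G has an edge, so its treewidth is at least 1. Therefore the treewidth is 1.

Treewidth 1.
One such decomposition:
Bags: B1 = {1, 2}  B2 = {0, 2}
Tree: B1–B2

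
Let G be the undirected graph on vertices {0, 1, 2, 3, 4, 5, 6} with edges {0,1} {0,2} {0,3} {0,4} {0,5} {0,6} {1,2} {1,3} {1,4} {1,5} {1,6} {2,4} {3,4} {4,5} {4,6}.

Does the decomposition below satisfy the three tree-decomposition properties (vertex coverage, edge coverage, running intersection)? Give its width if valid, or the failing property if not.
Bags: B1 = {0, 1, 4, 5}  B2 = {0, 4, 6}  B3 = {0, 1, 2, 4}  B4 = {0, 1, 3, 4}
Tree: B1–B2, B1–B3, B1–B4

No — edge (1,6) lies in no bag.

A tree decomposition must satisfy three properties: every vertex lies in some bag; for every edge, both endpoints lie together in some bag; and for every vertex, the bags containing it form a connected subtree. Here edge (1,6) lies in no bag, so the decomposition is invalid.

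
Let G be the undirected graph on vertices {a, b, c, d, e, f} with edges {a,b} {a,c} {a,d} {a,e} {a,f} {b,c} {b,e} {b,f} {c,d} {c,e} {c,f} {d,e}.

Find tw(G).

A width-3 tree decomposition is:
Bags: B1 = {a, b, c, e}  B2 = {a, c, d, e}  B3 = {a, b, c, f}
Tree: B1–B2, B1–B3
Every bag has size at most 4, so the width is 4 − 1 = 3 and tw(G) ≤ 3. On the other hand G contains the 4-clique {a, c, d, e}. A clique must lie in a single bag of any decomposition, so no decomposition can have width below 3. Combining the bounds, tw(G) = 3.

3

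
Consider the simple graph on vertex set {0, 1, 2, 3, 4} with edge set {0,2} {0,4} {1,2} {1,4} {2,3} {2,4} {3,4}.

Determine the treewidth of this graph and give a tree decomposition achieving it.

The largest bag has 3 vertices, giving width 2; this decomposition certifies tw(G) ≤ 2. On the other hand G contains the 3-clique {0, 2, 4}. A clique must lie in a single bag of any decomposition, so no decomposition can have width below 2. Hence tw(G) = 2 exactly.

Treewidth 2.
One optimal decomposition is:
Bags: B1 = {0, 2, 4}  B2 = {1, 2, 4}  B3 = {2, 3, 4}
Tree: B1–B2, B2–B3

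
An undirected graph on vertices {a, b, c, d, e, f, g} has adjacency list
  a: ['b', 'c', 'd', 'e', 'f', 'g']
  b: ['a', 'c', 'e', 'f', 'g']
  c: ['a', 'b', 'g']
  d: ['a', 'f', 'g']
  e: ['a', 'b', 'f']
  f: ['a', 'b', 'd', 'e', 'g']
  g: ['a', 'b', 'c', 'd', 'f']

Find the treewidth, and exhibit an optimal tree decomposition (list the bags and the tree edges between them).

Treewidth 3.
One optimal decomposition is:
Bags: B1 = {a, b, f, g}  B2 = {a, d, f, g}  B3 = {a, b, e, f}  B4 = {a, b, c, g}
Tree: B1–B2, B1–B3, B1–B4

Every bag has size at most 4, so the width is 4 − 1 = 3 and tw(G) ≤ 3. For the lower bound, the 4 vertices {a, b, c, g} are pairwise adjacent, and any tree decomposition puts a clique entirely inside one bag — forcing width ≥ 3. Combining the bounds, tw(G) = 3.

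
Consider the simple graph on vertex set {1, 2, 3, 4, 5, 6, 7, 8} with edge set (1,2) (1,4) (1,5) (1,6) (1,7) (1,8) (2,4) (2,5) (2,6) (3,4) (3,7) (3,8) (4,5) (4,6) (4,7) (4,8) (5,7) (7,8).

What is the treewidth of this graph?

3

A width-3 tree decomposition is:
Bags: B1 = {1, 2, 4, 6}  B2 = {1, 2, 4, 5}  B3 = {1, 4, 5, 7}  B4 = {1, 4, 7, 8}  B5 = {3, 4, 7, 8}
Tree: B1–B2, B2–B3, B3–B4, B4–B5
Every bag has size at most 4, so the width is 4 − 1 = 3 and tw(G) ≤ 3. For the lower bound, the 4 vertices {1, 4, 7, 8} are pairwise adjacent, and any tree decomposition puts a clique entirely inside one bag — forcing width ≥ 3. Hence tw(G) = 3 exactly.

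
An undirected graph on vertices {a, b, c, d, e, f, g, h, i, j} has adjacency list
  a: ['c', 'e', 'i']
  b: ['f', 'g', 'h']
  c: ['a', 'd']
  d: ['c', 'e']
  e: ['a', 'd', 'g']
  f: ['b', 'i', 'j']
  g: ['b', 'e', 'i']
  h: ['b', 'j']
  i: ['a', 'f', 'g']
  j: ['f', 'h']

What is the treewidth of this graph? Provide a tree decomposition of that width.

Treewidth 2.
One optimal decomposition is:
Bags: B1 = {b, h, j}  B2 = {b, f, j}  B3 = {b, f, g}  B4 = {f, g, i}  B5 = {e, g, i}  B6 = {a, e, i}  B7 = {a, d, e}  B8 = {a, c, d}
Tree: B1–B2, B2–B3, B3–B4, B4–B5, B5–B6, B6–B7, B7–B8

Each bag holds 3 vertices, so the decomposition has width 2, which upper-bounds the treewidth. The edges h–j–f–b–h form a cycle, so G is not a tree and its treewidth is at least 2. Therefore the treewidth is 2.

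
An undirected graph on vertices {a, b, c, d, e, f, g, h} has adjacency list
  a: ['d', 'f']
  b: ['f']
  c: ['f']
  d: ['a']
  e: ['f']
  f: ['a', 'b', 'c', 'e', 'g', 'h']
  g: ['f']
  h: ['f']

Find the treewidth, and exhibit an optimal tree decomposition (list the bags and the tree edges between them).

Every bag has size at most 2, so the width is 2 − 1 = 1 and tw(G) ≤ 1. G has an edge, so its treewidth is at least 1. Therefore the treewidth is 1.

Treewidth 1.
Bags: B1 = {f, g}  B2 = {a, f}  B3 = {b, f}  B4 = {f, h}  B5 = {a, d}  B6 = {c, f}  B7 = {e, f}
Tree: B1–B2, B2–B3, B1–B4, B2–B5, B1–B6, B4–B7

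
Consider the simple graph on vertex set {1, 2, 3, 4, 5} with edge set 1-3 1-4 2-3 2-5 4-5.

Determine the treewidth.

2

A width-2 tree decomposition is:
Bags: B1 = {2, 4, 5}  B2 = {1, 2, 4}  B3 = {1, 2, 3}
Tree: B1–B2, B2–B3
Each bag holds 3 vertices, so the decomposition has width 2, which upper-bounds the treewidth. Since 2–5–4–1–3–2 is a cycle in G, G is not acyclic. Forests are exactly the graphs of treewidth ≤ 1, so tw(G) ≥ 2. The upper and lower bounds meet at 2, so that is the treewidth.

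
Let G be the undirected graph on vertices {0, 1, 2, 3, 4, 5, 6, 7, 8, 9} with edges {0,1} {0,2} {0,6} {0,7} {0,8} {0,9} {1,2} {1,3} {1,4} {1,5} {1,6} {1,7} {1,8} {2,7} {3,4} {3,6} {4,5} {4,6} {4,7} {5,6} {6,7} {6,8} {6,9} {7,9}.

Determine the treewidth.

3

A width-3 tree decomposition is:
Bags: B1 = {0, 1, 6, 7}  B2 = {0, 6, 7, 9}  B3 = {1, 4, 6, 7}  B4 = {0, 1, 6, 8}  B5 = {0, 1, 2, 7}  B6 = {1, 4, 5, 6}  B7 = {1, 3, 4, 6}
Tree: B1–B2, B1–B3, B1–B4, B1–B5, B3–B6, B6–B7
Every bag has size at most 4, so the width is 4 − 1 = 3 and tw(G) ≤ 3. For the lower bound, the 4 vertices {0, 1, 2, 7} are pairwise adjacent, and any tree decomposition puts a clique entirely inside one bag — forcing width ≥ 3. The upper and lower bounds meet at 3, so that is the treewidth.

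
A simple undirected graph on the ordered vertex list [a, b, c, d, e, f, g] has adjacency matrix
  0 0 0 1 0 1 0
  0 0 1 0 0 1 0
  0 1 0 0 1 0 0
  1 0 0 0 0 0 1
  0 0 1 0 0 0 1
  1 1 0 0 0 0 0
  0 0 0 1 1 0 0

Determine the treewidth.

A width-2 tree decomposition is:
Bags: B1 = {a, d, g}  B2 = {a, e, g}  B3 = {a, c, e}  B4 = {a, b, c}  B5 = {a, b, f}
Tree: B1–B2, B2–B3, B3–B4, B4–B5
Every bag has size at most 3, so the width is 3 − 1 = 2 and tw(G) ≤ 2. For the lower bound, G contains the cycle a–d–g–e–c–b–f–a, so G is not a forest; only forests have treewidth ≤ 1, hence tw(G) ≥ 2. The upper and lower bounds meet at 2, so that is the treewidth.

2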